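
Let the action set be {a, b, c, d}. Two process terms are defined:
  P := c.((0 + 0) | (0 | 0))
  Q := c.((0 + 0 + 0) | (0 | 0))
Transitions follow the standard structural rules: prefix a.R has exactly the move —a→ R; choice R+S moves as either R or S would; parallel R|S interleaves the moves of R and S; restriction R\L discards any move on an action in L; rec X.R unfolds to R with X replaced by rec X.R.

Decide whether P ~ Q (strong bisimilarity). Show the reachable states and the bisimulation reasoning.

bisimilar

Reachable graph of P (2 states):
  u0 = c.((0 + 0) | (0 | 0)) ⊢ -c-> u1
  u1 = (0 + 0) | (0 | 0) ⊢ (no moves)
Reachable graph of Q (2 states):
  v0 = c.((0 + 0 + 0) | (0 | 0)) ⊢ -c-> v1
  v1 = (0 + 0 + 0) | (0 | 0) ⊢ (no moves)
Coarsest stable partition (strong bisimilarity classes):
  B0 = {u0, v0}
  B1 = {u1, v1}
u0 ∈ B0, v0 ∈ B0 → same block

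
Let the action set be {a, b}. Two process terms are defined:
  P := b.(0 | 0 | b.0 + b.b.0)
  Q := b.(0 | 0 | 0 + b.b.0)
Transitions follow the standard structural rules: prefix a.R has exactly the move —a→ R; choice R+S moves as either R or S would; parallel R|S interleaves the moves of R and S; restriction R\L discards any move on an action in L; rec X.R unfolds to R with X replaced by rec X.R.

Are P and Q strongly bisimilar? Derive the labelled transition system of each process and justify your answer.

not bisimilar

P's transition system — 5 states:
  s0 = b.(0 | 0 | b.0 + b.b.0) | —b→ s1
  s1 = 0 | 0 | b.0 + b.b.0 | —b→ s2, —b→ s3
  s2 = 0 | 0 | 0 | ·
  s3 = b.0 | —b→ s4
  s4 = 0 | ·
Q's transition system — 4 states:
  t0 = b.(0 | 0 | 0 + b.b.0) | —b→ t1
  t1 = 0 | 0 | 0 + b.b.0 | —b→ t2
  t2 = b.0 | —b→ t3
  t3 = 0 | ·
Partition-refinement fixed point:
  B0 = {s0}
  B1 = {s1}
  B2 = {s3, t2}
  B3 = {s2, s4, t3}
  B4 = {t0}
  B5 = {t1}
s0 ∈ B0, t0 ∈ B4 → different blocks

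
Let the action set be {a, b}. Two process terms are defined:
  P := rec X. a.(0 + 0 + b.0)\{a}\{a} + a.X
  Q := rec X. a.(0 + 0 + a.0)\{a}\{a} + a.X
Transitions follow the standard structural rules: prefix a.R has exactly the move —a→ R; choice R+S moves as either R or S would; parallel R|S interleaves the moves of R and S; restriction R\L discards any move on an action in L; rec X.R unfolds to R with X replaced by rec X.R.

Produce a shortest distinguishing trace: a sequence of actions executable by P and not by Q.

ab

Reachable graph of P (3 states):
  p0 = rec X. a.(0 + 0 + b.0)\{a}\{a} + a.X :: —a→ p0, —a→ p1
  p1 = (0 + 0 + b.0)\{a}\{a} :: —b→ p2
  p2 = 0\{a}\{a} :: ·
Reachable graph of Q (2 states):
  q0 = rec X. a.(0 + 0 + a.0)\{a}\{a} + a.X :: —a→ q0, —a→ q1
  q1 = (0 + 0 + a.0)\{a}\{a} :: ·
Trace ⟨ab⟩ through P, begin at {p0}:
  after a @ step 1: {p0, p1}
  after b @ step 2: {p2}
  P completes σ.
Trace ⟨ab⟩ through Q, begin at {q0}:
  after a @ step 1: {q0, q1}
  after b @ step 2: no successor for Q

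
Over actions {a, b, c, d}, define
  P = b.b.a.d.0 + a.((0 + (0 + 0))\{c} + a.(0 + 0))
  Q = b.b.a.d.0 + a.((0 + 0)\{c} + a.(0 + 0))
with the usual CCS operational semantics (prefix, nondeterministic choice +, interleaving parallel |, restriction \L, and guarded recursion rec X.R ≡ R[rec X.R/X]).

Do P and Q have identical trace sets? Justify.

LTS(P): 7 reachable states
  s0 = b.b.a.d.0 + a.((0 + (0 + 0))\{c} + a.(0 + 0)) has moves —a→ s1, —b→ s2
  s1 = (0 + (0 + 0))\{c} + a.(0 + 0) has moves —a→ s3
  s2 = b.a.d.0 has moves —b→ s4
  s3 = 0 + 0 has moves deadlocked
  s4 = a.d.0 has moves —a→ s5
  s5 = d.0 has moves —d→ s6
  s6 = 0 has moves deadlocked
LTS(Q): 7 reachable states
  t0 = b.b.a.d.0 + a.((0 + 0)\{c} + a.(0 + 0)) has moves —a→ t1, —b→ t2
  t1 = (0 + 0)\{c} + a.(0 + 0) has moves —a→ t3
  t2 = b.a.d.0 has moves —b→ t4
  t3 = 0 + 0 has moves deadlocked
  t4 = a.d.0 has moves —a→ t5
  t5 = d.0 has moves —d→ t6
  t6 = 0 has moves deadlocked
Coarsest stable partition (strong bisimilarity classes):
  B0 = {s0, t0}
  B1 = {s1, t1}
  B2 = {s3, s6, t3, t6}
  B3 = {s2, t2}
  B4 = {s4, t4}
  B5 = {s5, t5}
s0 ∈ B0, t0 ∈ B0 → same block
Bisimilar ⇒ trace-equivalent.

trace-equivalent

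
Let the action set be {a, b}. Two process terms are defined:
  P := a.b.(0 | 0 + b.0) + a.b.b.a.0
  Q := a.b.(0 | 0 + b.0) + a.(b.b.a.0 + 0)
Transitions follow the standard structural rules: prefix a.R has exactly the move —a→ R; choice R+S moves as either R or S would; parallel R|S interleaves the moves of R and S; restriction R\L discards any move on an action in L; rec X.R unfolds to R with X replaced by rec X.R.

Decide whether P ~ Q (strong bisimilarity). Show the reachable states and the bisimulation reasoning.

YES

P's transition system — 7 states:
  m0 = a.b.(0 | 0 + b.0) + a.b.b.a.0 ⊢ -a-> m1, -a-> m2
  m1 = b.(0 | 0 + b.0) ⊢ -b-> m3
  m2 = b.b.a.0 ⊢ -b-> m4
  m3 = 0 | 0 + b.0 ⊢ -b-> m5
  m4 = b.a.0 ⊢ -b-> m6
  m5 = 0 ⊢ deadlocked
  m6 = a.0 ⊢ -a-> m5
Q's transition system — 7 states:
  n0 = a.b.(0 | 0 + b.0) + a.(b.b.a.0 + 0) ⊢ -a-> n1, -a-> n2
  n1 = b.(0 | 0 + b.0) ⊢ -b-> n3
  n2 = b.b.a.0 + 0 ⊢ -b-> n4
  n3 = 0 | 0 + b.0 ⊢ -b-> n5
  n4 = b.a.0 ⊢ -b-> n6
  n5 = 0 ⊢ deadlocked
  n6 = a.0 ⊢ -a-> n5
Partition-refinement fixed point:
  B0 = {m0, n0}
  B1 = {m1, n1}
  B2 = {m3, n3}
  B3 = {m5, n5}
  B4 = {m2, n2}
  B5 = {m4, n4}
  B6 = {m6, n6}
m0 ∈ B0, n0 ∈ B0 → same block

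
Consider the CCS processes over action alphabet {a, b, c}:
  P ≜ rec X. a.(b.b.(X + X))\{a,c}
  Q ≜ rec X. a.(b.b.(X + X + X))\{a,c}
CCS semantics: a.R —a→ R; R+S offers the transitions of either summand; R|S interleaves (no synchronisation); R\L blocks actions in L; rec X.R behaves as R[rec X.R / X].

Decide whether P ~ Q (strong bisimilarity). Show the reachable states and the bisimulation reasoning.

Reachable graph of P (4 states):
  p0 = rec X. a.(b.b.(X + X))\{a,c} has moves --a--▸ p1
  p1 = (b.b.((rec X. a.(b.b.(X + X))\{a,c}) + (rec X. a.(b.b.(X + X))\{a,c})))\{a,c} has moves --b--▸ p2
  p2 = (b.((rec X. a.(b.b.(X + X))\{a,c}) + (rec X. a.(b.b.(X + X))\{a,c})))\{a,c} has moves --b--▸ p3
  p3 = ((rec X. a.(b.b.(X + X))\{a,c}) + (rec X. a.(b.b.(X + X))\{a,c}))\{a,c} has moves deadlocked
Reachable graph of Q (4 states):
  q0 = rec X. a.(b.b.(X + X + X))\{a,c} has moves --a--▸ q1
  q1 = (b.b.((rec X. a.(b.b.(X + X + X))\{a,c}) + (rec X. a.(b.b.(X + X + X))\{a,c}) + (rec X. a.(b.b.(X + X + X))\{a,c})))\{a,c} has moves --b--▸ q2
  q2 = (b.((rec X. a.(b.b.(X + X + X))\{a,c}) + (rec X. a.(b.b.(X + X + X))\{a,c}) + (rec X. a.(b.b.(X + X + X))\{a,c})))\{a,c} has moves --b--▸ q3
  q3 = ((rec X. a.(b.b.(X + X + X))\{a,c}) + (rec X. a.(b.b.(X + X + X))\{a,c}) + (rec X. a.(b.b.(X + X + X))\{a,c}))\{a,c} has moves deadlocked
Partition-refinement fixed point:
  B0 = {p0, q0}
  B1 = {p1, q1}
  B2 = {p2, q2}
  B3 = {p3, q3}
p0 ∈ B0, q0 ∈ B0 → same block

P ~ Q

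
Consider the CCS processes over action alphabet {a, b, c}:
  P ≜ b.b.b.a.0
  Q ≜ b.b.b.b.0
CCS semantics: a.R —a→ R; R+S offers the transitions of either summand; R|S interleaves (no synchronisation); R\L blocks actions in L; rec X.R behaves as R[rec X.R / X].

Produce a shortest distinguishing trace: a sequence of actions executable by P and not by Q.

bbba

P's transition system — 5 states:
  u0 = b.b.b.a.0 ⊢ ··b··> u1
  u1 = b.b.a.0 ⊢ ··b··> u2
  u2 = b.a.0 ⊢ ··b··> u3
  u3 = a.0 ⊢ ··a··> u4
  u4 = 0 ⊢ deadlocked
Q's transition system — 5 states:
  v0 = b.b.b.b.0 ⊢ ··b··> v1
  v1 = b.b.b.0 ⊢ ··b··> v2
  v2 = b.b.0 ⊢ ··b··> v3
  v3 = b.0 ⊢ ··b··> v4
  v4 = 0 ⊢ deadlocked
Trace ⟨bbba⟩ through P, begin at {u0}:
  [1] b ⇒ {u1}
  [2] b ⇒ {u2}
  [3] b ⇒ {u3}
  [4] a ⇒ {u4}
  ✓ P
Trace ⟨bbba⟩ through Q, begin at {v0}:
  [1] b ⇒ {v1}
  [2] b ⇒ {v2}
  [3] b ⇒ {v3}
  [4] a ⇒ ∅ (Q stuck)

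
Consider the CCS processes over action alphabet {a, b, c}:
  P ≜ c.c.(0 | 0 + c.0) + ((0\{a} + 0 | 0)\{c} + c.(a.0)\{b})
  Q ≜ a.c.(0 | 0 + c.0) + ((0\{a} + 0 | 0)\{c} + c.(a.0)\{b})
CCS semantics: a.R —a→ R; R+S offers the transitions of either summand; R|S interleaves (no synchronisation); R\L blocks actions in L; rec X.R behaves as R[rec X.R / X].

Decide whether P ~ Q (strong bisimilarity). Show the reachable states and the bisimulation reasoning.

Reachable graph of P (6 states):
  u0 = c.c.(0 | 0 + c.0) + ((0\{a} + 0 | 0)\{c} + c.(a.0)\{b}) has moves —c→ u1, —c→ u2
  u1 = (a.0)\{b} has moves —a→ u3
  u2 = c.(0 | 0 + c.0) has moves —c→ u4
  u3 = 0\{b} has moves ·
  u4 = 0 | 0 + c.0 has moves —c→ u5
  u5 = 0 has moves ·
Reachable graph of Q (6 states):
  v0 = a.c.(0 | 0 + c.0) + ((0\{a} + 0 | 0)\{c} + c.(a.0)\{b}) has moves —a→ v1, —c→ v2
  v1 = c.(0 | 0 + c.0) has moves —c→ v3
  v2 = (a.0)\{b} has moves —a→ v4
  v3 = 0 | 0 + c.0 has moves —c→ v5
  v4 = 0\{b} has moves ·
  v5 = 0 has moves ·
Partition-refinement fixed point:
  B0 = {u0}
  B1 = {u2, v1}
  B2 = {u4, v3}
  B3 = {u3, u5, v4, v5}
  B4 = {u1, v2}
  B5 = {v0}
u0 ∈ B0, v0 ∈ B5 → different blocks

P ≁ Q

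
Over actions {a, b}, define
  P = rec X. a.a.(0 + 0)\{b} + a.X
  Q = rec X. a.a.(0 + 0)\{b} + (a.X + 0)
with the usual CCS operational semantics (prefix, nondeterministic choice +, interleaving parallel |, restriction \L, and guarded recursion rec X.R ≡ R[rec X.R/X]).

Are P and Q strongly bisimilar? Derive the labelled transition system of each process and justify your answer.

bisimilar

LTS(P): 3 reachable states
  u0 = rec X. a.a.(0 + 0)\{b} + a.X → —a→ u0, —a→ u1
  u1 = a.(0 + 0)\{b} → —a→ u2
  u2 = (0 + 0)\{b} → stopped
LTS(Q): 3 reachable states
  v0 = rec X. a.a.(0 + 0)\{b} + (a.X + 0) → —a→ v0, —a→ v1
  v1 = a.(0 + 0)\{b} → —a→ v2
  v2 = (0 + 0)\{b} → stopped
Coarsest stable partition (strong bisimilarity classes):
  B0 = {u0, v0}
  B1 = {u1, v1}
  B2 = {u2, v2}
u0 ∈ B0, v0 ∈ B0 → same block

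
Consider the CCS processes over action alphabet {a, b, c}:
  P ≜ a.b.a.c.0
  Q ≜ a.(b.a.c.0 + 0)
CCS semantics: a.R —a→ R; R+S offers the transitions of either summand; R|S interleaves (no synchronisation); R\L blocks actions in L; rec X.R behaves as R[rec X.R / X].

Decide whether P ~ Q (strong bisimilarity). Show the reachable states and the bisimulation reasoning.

Reachable graph of P (5 states):
  u0 = a.b.a.c.0 ⊢ =a=> u1
  u1 = b.a.c.0 ⊢ =b=> u2
  u2 = a.c.0 ⊢ =a=> u3
  u3 = c.0 ⊢ =c=> u4
  u4 = 0 ⊢ deadlocked
Reachable graph of Q (5 states):
  v0 = a.(b.a.c.0 + 0) ⊢ =a=> v1
  v1 = b.a.c.0 + 0 ⊢ =b=> v2
  v2 = a.c.0 ⊢ =a=> v3
  v3 = c.0 ⊢ =c=> v4
  v4 = 0 ⊢ deadlocked
Coarsest stable partition (strong bisimilarity classes):
  B0 = {u0, v0}
  B1 = {u1, v1}
  B2 = {u2, v2}
  B3 = {u3, v3}
  B4 = {u4, v4}
u0 ∈ B0, v0 ∈ B0 → same block

bisimilar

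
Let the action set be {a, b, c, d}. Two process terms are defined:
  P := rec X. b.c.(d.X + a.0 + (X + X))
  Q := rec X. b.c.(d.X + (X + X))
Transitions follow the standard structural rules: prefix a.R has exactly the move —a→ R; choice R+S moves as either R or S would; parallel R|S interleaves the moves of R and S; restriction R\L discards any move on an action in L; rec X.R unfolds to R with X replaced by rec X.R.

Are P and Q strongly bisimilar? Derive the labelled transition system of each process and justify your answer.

LTS(P): 4 reachable states
  p0 = rec X. b.c.(d.X + a.0 + (X + X)) :: --b--▸ p1
  p1 = c.(d.(rec X. b.c.(d.X + a.0 + (X + X))) + a.0 + ((rec X. b.c.(d.X + a.0 + (X + X))) + (rec X. b.c.(d.X + a.0 + (X + X))))) :: --c--▸ p2
  p2 = d.(rec X. b.c.(d.X + a.0 + (X + X))) + a.0 + ((rec X. b.c.(d.X + a.0 + (X + X))) + (rec X. b.c.(d.X + a.0 + (X + X)))) :: --a--▸ p3, --b--▸ p1, --d--▸ p0
  p3 = 0 :: deadlocked
LTS(Q): 3 reachable states
  q0 = rec X. b.c.(d.X + (X + X)) :: --b--▸ q1
  q1 = c.(d.(rec X. b.c.(d.X + (X + X))) + ((rec X. b.c.(d.X + (X + X))) + (rec X. b.c.(d.X + (X + X))))) :: --c--▸ q2
  q2 = d.(rec X. b.c.(d.X + (X + X))) + ((rec X. b.c.(d.X + (X + X))) + (rec X. b.c.(d.X + (X + X)))) :: --b--▸ q1, --d--▸ q0
Bisimilarity quotient blocks:
  B0 = {p0}
  B1 = {p1}
  B2 = {p2}
  B3 = {p3}
  B4 = {q0}
  B5 = {q1}
  B6 = {q2}
p0 ∈ B0, q0 ∈ B4 → different blocks

P ≁ Q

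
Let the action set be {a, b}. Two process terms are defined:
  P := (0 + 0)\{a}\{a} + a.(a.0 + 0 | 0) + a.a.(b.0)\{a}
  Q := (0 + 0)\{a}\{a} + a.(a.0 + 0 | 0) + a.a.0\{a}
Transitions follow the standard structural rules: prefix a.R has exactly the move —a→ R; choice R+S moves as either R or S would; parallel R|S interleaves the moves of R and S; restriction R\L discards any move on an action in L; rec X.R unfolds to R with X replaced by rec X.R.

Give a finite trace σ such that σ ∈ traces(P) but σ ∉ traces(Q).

aab

P's transition system — 6 states:
  s0 = (0 + 0)\{a}\{a} + a.(a.0 + 0 | 0) + a.a.(b.0)\{a} has moves ··a··> s1, ··a··> s2
  s1 = a.(b.0)\{a} has moves ··a··> s3
  s2 = a.0 + 0 | 0 has moves ··a··> s4
  s3 = (b.0)\{a} has moves ··b··> s5
  s4 = 0 has moves deadlocked
  s5 = 0\{a} has moves deadlocked
Q's transition system — 5 states:
  t0 = (0 + 0)\{a}\{a} + a.(a.0 + 0 | 0) + a.a.0\{a} has moves ··a··> t1, ··a··> t2
  t1 = a.0 + 0 | 0 has moves ··a··> t3
  t2 = a.0\{a} has moves ··a··> t4
  t3 = 0 has moves deadlocked
  t4 = 0\{a} has moves deadlocked
Run σ = ⟨aab⟩ on P: start {s0}
  after a @ step 1: {s1, s2}
  after a @ step 2: {s3, s4}
  after b @ step 3: {s5}
  — P admits the full trace.
Run σ = ⟨aab⟩ on Q: start {t0}
  after a @ step 1: {t1, t2}
  after a @ step 2: {t3, t4}
  after b @ step 3: ∅  — Q cannot continue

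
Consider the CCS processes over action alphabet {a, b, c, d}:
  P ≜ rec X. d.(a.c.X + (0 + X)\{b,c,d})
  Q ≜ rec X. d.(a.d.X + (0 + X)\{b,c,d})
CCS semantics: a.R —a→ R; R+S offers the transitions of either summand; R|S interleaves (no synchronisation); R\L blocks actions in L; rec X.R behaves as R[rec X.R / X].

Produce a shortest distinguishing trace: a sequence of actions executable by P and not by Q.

dac

LTS(P): 3 reachable states
  u0 = rec X. d.(a.c.X + (0 + X)\{b,c,d}) ⊢ =d=> u1
  u1 = a.c.(rec X. d.(a.c.X + (0 + X)\{b,c,d})) + (0 + (rec X. d.(a.c.X + (0 + X)\{b,c,d})))\{b,c,d} ⊢ =a=> u2
  u2 = c.(rec X. d.(a.c.X + (0 + X)\{b,c,d})) ⊢ =c=> u0
LTS(Q): 3 reachable states
  v0 = rec X. d.(a.d.X + (0 + X)\{b,c,d}) ⊢ =d=> v1
  v1 = a.d.(rec X. d.(a.d.X + (0 + X)\{b,c,d})) + (0 + (rec X. d.(a.d.X + (0 + X)\{b,c,d})))\{b,c,d} ⊢ =a=> v2
  v2 = d.(rec X. d.(a.d.X + (0 + X)\{b,c,d})) ⊢ =d=> v0
Run σ = ⟨dac⟩ on P: start {u0}
  step 1 (d): {u1}
  step 2 (a): {u2}
  step 3 (c): {u0}
  — P admits the full trace.
Run σ = ⟨dac⟩ on Q: start {v0}
  step 1 (d): {v1}
  step 2 (a): {v2}
  step 3 (c): no successor for Q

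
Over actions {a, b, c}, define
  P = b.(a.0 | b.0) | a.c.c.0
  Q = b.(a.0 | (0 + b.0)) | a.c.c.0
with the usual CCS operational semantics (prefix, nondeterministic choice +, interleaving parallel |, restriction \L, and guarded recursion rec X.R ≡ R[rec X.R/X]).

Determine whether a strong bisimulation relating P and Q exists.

P's transition system — 20 states:
  m0 = b.(a.0 | b.0) | a.c.c.0 has moves --a--▸ m1, --b--▸ m2
  m1 = b.(a.0 | b.0) | c.c.0 has moves --b--▸ m3, --c--▸ m4
  m2 = a.0 | b.0 | a.c.c.0 has moves --a--▸ m3, --a--▸ m5, --b--▸ m6
  m3 = a.0 | b.0 | c.c.0 has moves --a--▸ m7, --b--▸ m8, --c--▸ m9
  m4 = b.(a.0 | b.0) | c.0 has moves --b--▸ m9, --c--▸ m10
  m5 = 0 | b.0 | a.c.c.0 has moves --a--▸ m7, --b--▸ m11
  m6 = a.0 | 0 | a.c.c.0 has moves --a--▸ m11, --a--▸ m8
  m7 = 0 | b.0 | c.c.0 has moves --b--▸ m12, --c--▸ m13
  m8 = a.0 | 0 | c.c.0 has moves --a--▸ m12, --c--▸ m14
  m9 = a.0 | b.0 | c.0 has moves --a--▸ m13, --b--▸ m14, --c--▸ m15
  m10 = b.(a.0 | b.0) | 0 has moves --b--▸ m15
  m11 = 0 | 0 | a.c.c.0 has moves --a--▸ m12
  m12 = 0 | 0 | c.c.0 has moves --c--▸ m16
  m13 = 0 | b.0 | c.0 has moves --b--▸ m16, --c--▸ m17
  m14 = a.0 | 0 | c.0 has moves --a--▸ m16, --c--▸ m18
  m15 = a.0 | b.0 | 0 has moves --a--▸ m17, --b--▸ m18
  m16 = 0 | 0 | c.0 has moves --c--▸ m19
  m17 = 0 | b.0 | 0 has moves --b--▸ m19
  m18 = a.0 | 0 | 0 has moves --a--▸ m19
  m19 = 0 | 0 | 0 has moves (no moves)
Q's transition system — 20 states:
  n0 = b.(a.0 | (0 + b.0)) | a.c.c.0 has moves --a--▸ n1, --b--▸ n2
  n1 = b.(a.0 | (0 + b.0)) | c.c.0 has moves --b--▸ n3, --c--▸ n4
  n2 = a.0 | (0 + b.0) | a.c.c.0 has moves --a--▸ n3, --a--▸ n5, --b--▸ n6
  n3 = a.0 | (0 + b.0) | c.c.0 has moves --a--▸ n7, --b--▸ n8, --c--▸ n9
  n4 = b.(a.0 | (0 + b.0)) | c.0 has moves --b--▸ n9, --c--▸ n10
  n5 = 0 | (0 + b.0) | a.c.c.0 has moves --a--▸ n7, --b--▸ n11
  n6 = a.0 | 0 | a.c.c.0 has moves --a--▸ n11, --a--▸ n8
  n7 = 0 | (0 + b.0) | c.c.0 has moves --b--▸ n12, --c--▸ n13
  n8 = a.0 | 0 | c.c.0 has moves --a--▸ n12, --c--▸ n14
  n9 = a.0 | (0 + b.0) | c.0 has moves --a--▸ n13, --b--▸ n14, --c--▸ n15
  n10 = b.(a.0 | (0 + b.0)) | 0 has moves --b--▸ n15
  n11 = 0 | 0 | a.c.c.0 has moves --a--▸ n12
  n12 = 0 | 0 | c.c.0 has moves --c--▸ n16
  n13 = 0 | (0 + b.0) | c.0 has moves --b--▸ n16, --c--▸ n17
  n14 = a.0 | 0 | c.0 has moves --a--▸ n16, --c--▸ n18
  n15 = a.0 | (0 + b.0) | 0 has moves --a--▸ n17, --b--▸ n18
  n16 = 0 | 0 | c.0 has moves --c--▸ n19
  n17 = 0 | (0 + b.0) | 0 has moves --b--▸ n19
  n18 = a.0 | 0 | 0 has moves --a--▸ n19
  n19 = 0 | 0 | 0 has moves (no moves)
Partition-refinement fixed point:
  B0 = {m0, n0}
  B1 = {m1, n1}
  B2 = {m3, n3}
  B3 = {m9, n9}
  B4 = {m13, n13}
  B5 = {m16, n16}
  B6 = {m19, n19}
  B7 = {m17, n17}
  B8 = {m14, n14}
  B9 = {m18, n18}
  B10 = {m15, n15}
  B11 = {m7, n7}
  B12 = {m12, n12}
  B13 = {m8, n8}
  B14 = {m4, n4}
  B15 = {m10, n10}
  B16 = {m2, n2}
  B17 = {m6, n6}
  B18 = {m11, n11}
  B19 = {m5, n5}
m0 ∈ B0, n0 ∈ B0 → same block

bisimilar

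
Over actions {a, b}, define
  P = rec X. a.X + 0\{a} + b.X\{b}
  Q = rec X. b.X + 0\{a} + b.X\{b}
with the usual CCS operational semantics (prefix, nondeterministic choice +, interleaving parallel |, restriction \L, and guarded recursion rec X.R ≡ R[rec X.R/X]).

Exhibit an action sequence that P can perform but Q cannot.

Reachable graph of P (2 states):
  s0 = rec X. a.X + 0\{a} + b.X\{b} :: =a=> s0, =b=> s1
  s1 = (rec X. a.X + 0\{a} + b.X\{b})\{b} :: =a=> s1
Reachable graph of Q (2 states):
  t0 = rec X. b.X + 0\{a} + b.X\{b} :: =b=> t0, =b=> t1
  t1 = (rec X. b.X + 0\{a} + b.X\{b})\{b} :: deadlocked
Executing a from P (initial set {s0}):
  [1] a ⇒ {s0}
  ✓ P
Executing a from Q (initial set {t0}):
  [1] a ⇒ no successor for Q

a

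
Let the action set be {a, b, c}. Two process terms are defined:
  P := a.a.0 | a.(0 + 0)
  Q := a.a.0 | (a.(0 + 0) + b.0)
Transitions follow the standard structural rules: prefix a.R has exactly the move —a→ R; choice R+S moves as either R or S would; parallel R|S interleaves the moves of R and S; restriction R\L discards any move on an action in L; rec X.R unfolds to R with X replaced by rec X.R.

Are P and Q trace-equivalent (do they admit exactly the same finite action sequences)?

traces(P) ≠ traces(Q) — witness ⟨b⟩

LTS(P): 6 reachable states
  u0 = a.a.0 | a.(0 + 0) ⊢ —a→ u1, —a→ u2
  u1 = a.0 | a.(0 + 0) ⊢ —a→ u3, —a→ u4
  u2 = a.a.0 | (0 + 0) ⊢ —a→ u4
  u3 = 0 | a.(0 + 0) ⊢ —a→ u5
  u4 = a.0 | (0 + 0) ⊢ —a→ u5
  u5 = 0 | (0 + 0) ⊢ ·
LTS(Q): 9 reachable states
  v0 = a.a.0 | (a.(0 + 0) + b.0) ⊢ —a→ v1, —a→ v2, —b→ v3
  v1 = a.0 | (a.(0 + 0) + b.0) ⊢ —a→ v4, —a→ v5, —b→ v6
  v2 = a.a.0 | (0 + 0) ⊢ —a→ v5
  v3 = a.a.0 | 0 ⊢ —a→ v6
  v4 = 0 | (a.(0 + 0) + b.0) ⊢ —a→ v7, —b→ v8
  v5 = a.0 | (0 + 0) ⊢ —a→ v7
  v6 = a.0 | 0 ⊢ —a→ v8
  v7 = 0 | (0 + 0) ⊢ ·
  v8 = 0 | 0 ⊢ ·
Run σ = ⟨b⟩ on Q: start {v0}
  step 1 (b): {v3}
  ✓ Q
Run σ = ⟨b⟩ on P: start {u0}
  step 1 (b): ∅ (P stuck)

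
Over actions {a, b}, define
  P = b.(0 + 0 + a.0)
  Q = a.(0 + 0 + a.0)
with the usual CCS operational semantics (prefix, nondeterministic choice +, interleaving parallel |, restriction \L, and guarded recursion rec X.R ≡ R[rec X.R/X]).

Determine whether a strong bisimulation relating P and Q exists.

not bisimilar

P's transition system — 3 states:
  u0 = b.(0 + 0 + a.0) ⊢ ··b··> u1
  u1 = 0 + 0 + a.0 ⊢ ··a··> u2
  u2 = 0 ⊢ stopped
Q's transition system — 3 states:
  v0 = a.(0 + 0 + a.0) ⊢ ··a··> v1
  v1 = 0 + 0 + a.0 ⊢ ··a··> v2
  v2 = 0 ⊢ stopped
Bisimilarity quotient blocks:
  B0 = {u0}
  B1 = {u1, v1}
  B2 = {u2, v2}
  B3 = {v0}
u0 ∈ B0, v0 ∈ B3 → different blocks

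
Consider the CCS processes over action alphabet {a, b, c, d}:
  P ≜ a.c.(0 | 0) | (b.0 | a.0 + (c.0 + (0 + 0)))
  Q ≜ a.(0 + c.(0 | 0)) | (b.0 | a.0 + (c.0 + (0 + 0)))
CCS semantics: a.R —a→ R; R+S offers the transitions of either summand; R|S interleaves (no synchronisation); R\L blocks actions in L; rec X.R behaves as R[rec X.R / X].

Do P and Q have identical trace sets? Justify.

trace-equivalent

LTS(P): 15 reachable states
  u0 = a.c.(0 | 0) | (b.0 | a.0 + (c.0 + (0 + 0))) ⊢ ··a··> u1, ··a··> u2, ··b··> u3, ··c··> u4
  u1 = a.c.(0 | 0) | (b.0 | 0) ⊢ ··a··> u5, ··b··> u6
  u2 = c.(0 | 0) | (b.0 | a.0 + (c.0 + (0 + 0))) ⊢ ··a··> u5, ··b··> u7, ··c··> u8, ··c··> u9
  u3 = a.c.(0 | 0) | (0 | a.0) ⊢ ··a··> u6, ··a··> u7
  u4 = a.c.(0 | 0) | 0 ⊢ ··a··> u9
  u5 = c.(0 | 0) | (b.0 | 0) ⊢ ··b··> u10, ··c··> u11
  u6 = a.c.(0 | 0) | (0 | 0) ⊢ ··a··> u10
  u7 = c.(0 | 0) | (0 | a.0) ⊢ ··a··> u10, ··c··> u12
  u8 = 0 | 0 | (b.0 | a.0 + (c.0 + (0 + 0))) ⊢ ··a··> u11, ··b··> u12, ··c··> u13
  u9 = c.(0 | 0) | 0 ⊢ ··c··> u13
  u10 = c.(0 | 0) | (0 | 0) ⊢ ··c··> u14
  u11 = 0 | 0 | (b.0 | 0) ⊢ ··b··> u14
  u12 = 0 | 0 | (0 | a.0) ⊢ ··a··> u14
  u13 = 0 | 0 | 0 ⊢ stopped
  u14 = 0 | 0 | (0 | 0) ⊢ stopped
LTS(Q): 15 reachable states
  v0 = a.(0 + c.(0 | 0)) | (b.0 | a.0 + (c.0 + (0 + 0))) ⊢ ··a··> v1, ··a··> v2, ··b··> v3, ··c··> v4
  v1 = (0 + c.(0 | 0)) | (b.0 | a.0 + (c.0 + (0 + 0))) ⊢ ··a··> v5, ··b··> v6, ··c··> v7, ··c··> v8
  v2 = a.(0 + c.(0 | 0)) | (b.0 | 0) ⊢ ··a··> v5, ··b··> v9
  v3 = a.(0 + c.(0 | 0)) | (0 | a.0) ⊢ ··a··> v6, ··a··> v9
  v4 = a.(0 + c.(0 | 0)) | 0 ⊢ ··a··> v7
  v5 = (0 + c.(0 | 0)) | (b.0 | 0) ⊢ ··b··> v10, ··c··> v11
  v6 = (0 + c.(0 | 0)) | (0 | a.0) ⊢ ··a··> v10, ··c··> v12
  v7 = (0 + c.(0 | 0)) | 0 ⊢ ··c··> v13
  v8 = 0 | 0 | (b.0 | a.0 + (c.0 + (0 + 0))) ⊢ ··a··> v11, ··b··> v12, ··c··> v13
  v9 = a.(0 + c.(0 | 0)) | (0 | 0) ⊢ ··a··> v10
  v10 = (0 + c.(0 | 0)) | (0 | 0) ⊢ ··c··> v14
  v11 = 0 | 0 | (b.0 | 0) ⊢ ··b··> v14
  v12 = 0 | 0 | (0 | a.0) ⊢ ··a··> v14
  v13 = 0 | 0 | 0 ⊢ stopped
  v14 = 0 | 0 | (0 | 0) ⊢ stopped
Bisimilarity quotient blocks:
  B0 = {u0, v0}
  B1 = {u1, v2}
  B2 = {u4, u6, v4, v9}
  B3 = {u10, u9, v10, v7}
  B4 = {u13, u14, v13, v14}
  B5 = {u5, v5}
  B6 = {u11, v11}
  B7 = {u3, v3}
  B8 = {u7, v6}
  B9 = {u12, v12}
  B10 = {u2, v1}
  B11 = {u8, v8}
u0 ∈ B0, v0 ∈ B0 → same block
Bisimilar ⇒ trace-equivalent.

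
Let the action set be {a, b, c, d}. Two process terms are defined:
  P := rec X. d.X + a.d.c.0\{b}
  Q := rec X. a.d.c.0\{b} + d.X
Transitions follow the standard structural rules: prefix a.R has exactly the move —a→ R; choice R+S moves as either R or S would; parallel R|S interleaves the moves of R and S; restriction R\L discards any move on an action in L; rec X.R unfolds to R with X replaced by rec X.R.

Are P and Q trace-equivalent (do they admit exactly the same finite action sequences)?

trace-equivalent

LTS(P): 4 reachable states
  s0 = rec X. d.X + a.d.c.0\{b} ⊢ --a--▸ s1, --d--▸ s0
  s1 = d.c.0\{b} ⊢ --d--▸ s2
  s2 = c.0\{b} ⊢ --c--▸ s3
  s3 = 0\{b} ⊢ ·
LTS(Q): 4 reachable states
  t0 = rec X. a.d.c.0\{b} + d.X ⊢ --a--▸ t1, --d--▸ t0
  t1 = d.c.0\{b} ⊢ --d--▸ t2
  t2 = c.0\{b} ⊢ --c--▸ t3
  t3 = 0\{b} ⊢ ·
Bisimilarity quotient blocks:
  B0 = {s0, t0}
  B1 = {s1, t1}
  B2 = {s2, t2}
  B3 = {s3, t3}
s0 ∈ B0, t0 ∈ B0 → same block
Bisimilar ⇒ trace-equivalent.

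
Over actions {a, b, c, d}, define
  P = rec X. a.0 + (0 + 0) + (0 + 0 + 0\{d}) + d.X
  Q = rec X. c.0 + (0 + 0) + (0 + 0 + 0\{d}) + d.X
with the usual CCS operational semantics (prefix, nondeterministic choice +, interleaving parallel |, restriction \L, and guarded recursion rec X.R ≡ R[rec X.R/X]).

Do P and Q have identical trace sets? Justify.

NO — witness ⟨a⟩

LTS(P): 2 reachable states
  u0 = rec X. a.0 + (0 + 0) + (0 + 0 + 0\{d}) + d.X ⊢ -a-> u1, -d-> u0
  u1 = 0 ⊢ ∅
LTS(Q): 2 reachable states
  v0 = rec X. c.0 + (0 + 0) + (0 + 0 + 0\{d}) + d.X ⊢ -c-> v1, -d-> v0
  v1 = 0 ⊢ ∅
Executing a from P (initial set {u0}):
  step 1 (a): {u1}
  — P admits the full trace.
Executing a from Q (initial set {v0}):
  step 1 (a): ∅ (Q stuck)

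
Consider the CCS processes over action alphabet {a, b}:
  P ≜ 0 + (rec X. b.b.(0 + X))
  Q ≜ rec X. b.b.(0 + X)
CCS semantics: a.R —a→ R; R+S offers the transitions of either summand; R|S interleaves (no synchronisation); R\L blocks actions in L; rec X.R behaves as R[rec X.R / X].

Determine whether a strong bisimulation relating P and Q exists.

YES

P's transition system — 2 states:
  p0 = 0 + (rec X. b.b.(0 + X)) → ··b··> p1
  p1 = b.(0 + (rec X. b.b.(0 + X))) → ··b··> p0
Q's transition system — 3 states:
  q0 = rec X. b.b.(0 + X) → ··b··> q1
  q1 = b.(0 + (rec X. b.b.(0 + X))) → ··b··> q2
  q2 = 0 + (rec X. b.b.(0 + X)) → ··b··> q1
Partition-refinement fixed point:
  B0 = {p0, p1, q0, q1, q2}
p0 ∈ B0, q0 ∈ B0 → same block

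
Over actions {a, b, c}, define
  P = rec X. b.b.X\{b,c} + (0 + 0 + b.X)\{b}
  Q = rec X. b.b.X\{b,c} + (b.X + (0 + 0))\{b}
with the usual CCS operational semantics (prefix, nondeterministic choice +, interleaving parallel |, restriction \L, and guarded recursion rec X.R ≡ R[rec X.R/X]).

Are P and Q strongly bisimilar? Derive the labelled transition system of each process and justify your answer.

bisimilar

P's transition system — 3 states:
  p0 = rec X. b.b.X\{b,c} + (0 + 0 + b.X)\{b} :: --b--▸ p1
  p1 = b.(rec X. b.b.X\{b,c} + (0 + 0 + b.X)\{b})\{b,c} :: --b--▸ p2
  p2 = (rec X. b.b.X\{b,c} + (0 + 0 + b.X)\{b})\{b,c} :: ·
Q's transition system — 3 states:
  q0 = rec X. b.b.X\{b,c} + (b.X + (0 + 0))\{b} :: --b--▸ q1
  q1 = b.(rec X. b.b.X\{b,c} + (b.X + (0 + 0))\{b})\{b,c} :: --b--▸ q2
  q2 = (rec X. b.b.X\{b,c} + (b.X + (0 + 0))\{b})\{b,c} :: ·
Partition-refinement fixed point:
  B0 = {p0, q0}
  B1 = {p1, q1}
  B2 = {p2, q2}
p0 ∈ B0, q0 ∈ B0 → same block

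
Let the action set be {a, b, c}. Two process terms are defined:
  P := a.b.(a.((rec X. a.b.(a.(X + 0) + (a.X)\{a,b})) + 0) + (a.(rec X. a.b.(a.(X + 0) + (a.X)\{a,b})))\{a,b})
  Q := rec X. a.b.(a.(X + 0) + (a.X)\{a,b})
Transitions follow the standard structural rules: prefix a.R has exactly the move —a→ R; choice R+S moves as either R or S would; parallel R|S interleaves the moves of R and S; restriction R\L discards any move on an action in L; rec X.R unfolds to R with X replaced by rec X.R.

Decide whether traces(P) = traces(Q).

traces(P) = traces(Q)

LTS(P): 4 reachable states
  u0 = a.b.(a.((rec X. a.b.(a.(X + 0) + (a.X)\{a,b})) + 0) + (a.(rec X. a.b.(a.(X + 0) + (a.X)\{a,b})))\{a,b}) :: —a→ u1
  u1 = b.(a.((rec X. a.b.(a.(X + 0) + (a.X)\{a,b})) + 0) + (a.(rec X. a.b.(a.(X + 0) + (a.X)\{a,b})))\{a,b}) :: —b→ u2
  u2 = a.((rec X. a.b.(a.(X + 0) + (a.X)\{a,b})) + 0) + (a.(rec X. a.b.(a.(X + 0) + (a.X)\{a,b})))\{a,b} :: —a→ u3
  u3 = (rec X. a.b.(a.(X + 0) + (a.X)\{a,b})) + 0 :: —a→ u1
LTS(Q): 4 reachable states
  v0 = rec X. a.b.(a.(X + 0) + (a.X)\{a,b}) :: —a→ v1
  v1 = b.(a.((rec X. a.b.(a.(X + 0) + (a.X)\{a,b})) + 0) + (a.(rec X. a.b.(a.(X + 0) + (a.X)\{a,b})))\{a,b}) :: —b→ v2
  v2 = a.((rec X. a.b.(a.(X + 0) + (a.X)\{a,b})) + 0) + (a.(rec X. a.b.(a.(X + 0) + (a.X)\{a,b})))\{a,b} :: —a→ v3
  v3 = (rec X. a.b.(a.(X + 0) + (a.X)\{a,b})) + 0 :: —a→ v1
Partition-refinement fixed point:
  B0 = {u0, u3, v0, v3}
  B1 = {u1, v1}
  B2 = {u2, v2}
u0 ∈ B0, v0 ∈ B0 → same block
Bisimilar ⇒ trace-equivalent.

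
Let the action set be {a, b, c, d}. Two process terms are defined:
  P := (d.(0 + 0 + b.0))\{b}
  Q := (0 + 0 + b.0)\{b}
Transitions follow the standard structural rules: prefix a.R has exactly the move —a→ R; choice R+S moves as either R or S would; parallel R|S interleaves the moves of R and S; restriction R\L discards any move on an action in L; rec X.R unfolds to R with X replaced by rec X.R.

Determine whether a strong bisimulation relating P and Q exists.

P's transition system — 2 states:
  m0 = (d.(0 + 0 + b.0))\{b} :: --d--▸ m1
  m1 = (0 + 0 + b.0)\{b} :: ∅
Q's transition system — 1 states:
  n0 = (0 + 0 + b.0)\{b} :: ∅
Coarsest stable partition (strong bisimilarity classes):
  B0 = {m0}
  B1 = {m1, n0}
m0 ∈ B0, n0 ∈ B1 → different blocks

P ≁ Q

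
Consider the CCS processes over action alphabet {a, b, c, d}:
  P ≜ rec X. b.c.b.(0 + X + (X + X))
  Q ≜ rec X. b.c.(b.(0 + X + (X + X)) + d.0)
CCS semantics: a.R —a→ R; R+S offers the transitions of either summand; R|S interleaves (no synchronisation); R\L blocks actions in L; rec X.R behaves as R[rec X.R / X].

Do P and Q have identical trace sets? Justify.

traces(P) ≠ traces(Q) — witness ⟨bcd⟩

LTS(P): 4 reachable states
  u0 = rec X. b.c.b.(0 + X + (X + X)) has moves =b=> u1
  u1 = c.b.(0 + (rec X. b.c.b.(0 + X + (X + X))) + ((rec X. b.c.b.(0 + X + (X + X))) + (rec X. b.c.b.(0 + X + (X + X))))) has moves =c=> u2
  u2 = b.(0 + (rec X. b.c.b.(0 + X + (X + X))) + ((rec X. b.c.b.(0 + X + (X + X))) + (rec X. b.c.b.(0 + X + (X + X))))) has moves =b=> u3
  u3 = 0 + (rec X. b.c.b.(0 + X + (X + X))) + ((rec X. b.c.b.(0 + X + (X + X))) + (rec X. b.c.b.(0 + X + (X + X)))) has moves =b=> u1
LTS(Q): 5 reachable states
  v0 = rec X. b.c.(b.(0 + X + (X + X)) + d.0) has moves =b=> v1
  v1 = c.(b.(0 + (rec X. b.c.(b.(0 + X + (X + X)) + d.0)) + ((rec X. b.c.(b.(0 + X + (X + X)) + d.0)) + (rec X. b.c.(b.(0 + X + (X + X)) + d.0)))) + d.0) has moves =c=> v2
  v2 = b.(0 + (rec X. b.c.(b.(0 + X + (X + X)) + d.0)) + ((rec X. b.c.(b.(0 + X + (X + X)) + d.0)) + (rec X. b.c.(b.(0 + X + (X + X)) + d.0)))) + d.0 has moves =b=> v3, =d=> v4
  v3 = 0 + (rec X. b.c.(b.(0 + X + (X + X)) + d.0)) + ((rec X. b.c.(b.(0 + X + (X + X)) + d.0)) + (rec X. b.c.(b.(0 + X + (X + X)) + d.0))) has moves =b=> v1
  v4 = 0 has moves ∅
Trace ⟨bcd⟩ through Q, begin at {v0}:
  after b @ step 1: {v1}
  after c @ step 2: {v2}
  after d @ step 3: {v4}
  ✓ Q
Trace ⟨bcd⟩ through P, begin at {u0}:
  after b @ step 1: {u1}
  after c @ step 2: {u2}
  after d @ step 3: no successor for P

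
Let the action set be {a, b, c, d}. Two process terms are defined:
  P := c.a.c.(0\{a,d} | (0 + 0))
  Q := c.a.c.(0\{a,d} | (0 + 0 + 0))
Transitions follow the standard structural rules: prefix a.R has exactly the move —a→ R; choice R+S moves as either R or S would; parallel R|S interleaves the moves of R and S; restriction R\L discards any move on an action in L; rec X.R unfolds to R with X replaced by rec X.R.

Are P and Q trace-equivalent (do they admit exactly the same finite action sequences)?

Reachable graph of P (4 states):
  m0 = c.a.c.(0\{a,d} | (0 + 0)) ⊢ ··c··> m1
  m1 = a.c.(0\{a,d} | (0 + 0)) ⊢ ··a··> m2
  m2 = c.(0\{a,d} | (0 + 0)) ⊢ ··c··> m3
  m3 = 0\{a,d} | (0 + 0) ⊢ ·
Reachable graph of Q (4 states):
  n0 = c.a.c.(0\{a,d} | (0 + 0 + 0)) ⊢ ··c··> n1
  n1 = a.c.(0\{a,d} | (0 + 0 + 0)) ⊢ ··a··> n2
  n2 = c.(0\{a,d} | (0 + 0 + 0)) ⊢ ··c··> n3
  n3 = 0\{a,d} | (0 + 0 + 0) ⊢ ·
Bisimilarity quotient blocks:
  B0 = {m0, n0}
  B1 = {m1, n1}
  B2 = {m2, n2}
  B3 = {m3, n3}
m0 ∈ B0, n0 ∈ B0 → same block
Bisimilar ⇒ trace-equivalent.

YES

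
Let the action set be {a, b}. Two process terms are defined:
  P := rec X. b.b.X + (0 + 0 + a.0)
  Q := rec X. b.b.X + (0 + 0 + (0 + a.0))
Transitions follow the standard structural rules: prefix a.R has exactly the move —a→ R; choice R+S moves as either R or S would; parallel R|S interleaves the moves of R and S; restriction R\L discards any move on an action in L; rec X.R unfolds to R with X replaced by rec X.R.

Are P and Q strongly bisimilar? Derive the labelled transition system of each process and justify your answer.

P's transition system — 3 states:
  p0 = rec X. b.b.X + (0 + 0 + a.0) ⊢ =a=> p1, =b=> p2
  p1 = 0 ⊢ stopped
  p2 = b.(rec X. b.b.X + (0 + 0 + a.0)) ⊢ =b=> p0
Q's transition system — 3 states:
  q0 = rec X. b.b.X + (0 + 0 + (0 + a.0)) ⊢ =a=> q1, =b=> q2
  q1 = 0 ⊢ stopped
  q2 = b.(rec X. b.b.X + (0 + 0 + (0 + a.0))) ⊢ =b=> q0
Partition-refinement fixed point:
  B0 = {p0, q0}
  B1 = {p1, q1}
  B2 = {p2, q2}
p0 ∈ B0, q0 ∈ B0 → same block

bisimilar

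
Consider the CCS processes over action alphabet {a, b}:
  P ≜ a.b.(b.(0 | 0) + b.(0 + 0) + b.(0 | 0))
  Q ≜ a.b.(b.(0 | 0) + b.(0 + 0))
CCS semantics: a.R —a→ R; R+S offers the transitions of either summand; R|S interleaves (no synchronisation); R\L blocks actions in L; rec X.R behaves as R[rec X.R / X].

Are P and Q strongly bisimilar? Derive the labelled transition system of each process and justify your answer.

P ~ Q

Reachable graph of P (5 states):
  u0 = a.b.(b.(0 | 0) + b.(0 + 0) + b.(0 | 0)) → --a--▸ u1
  u1 = b.(b.(0 | 0) + b.(0 + 0) + b.(0 | 0)) → --b--▸ u2
  u2 = b.(0 | 0) + b.(0 + 0) + b.(0 | 0) → --b--▸ u3, --b--▸ u4
  u3 = 0 + 0 → ∅
  u4 = 0 | 0 → ∅
Reachable graph of Q (5 states):
  v0 = a.b.(b.(0 | 0) + b.(0 + 0)) → --a--▸ v1
  v1 = b.(b.(0 | 0) + b.(0 + 0)) → --b--▸ v2
  v2 = b.(0 | 0) + b.(0 + 0) → --b--▸ v3, --b--▸ v4
  v3 = 0 + 0 → ∅
  v4 = 0 | 0 → ∅
Coarsest stable partition (strong bisimilarity classes):
  B0 = {u0, v0}
  B1 = {u1, v1}
  B2 = {u2, v2}
  B3 = {u3, u4, v3, v4}
u0 ∈ B0, v0 ∈ B0 → same block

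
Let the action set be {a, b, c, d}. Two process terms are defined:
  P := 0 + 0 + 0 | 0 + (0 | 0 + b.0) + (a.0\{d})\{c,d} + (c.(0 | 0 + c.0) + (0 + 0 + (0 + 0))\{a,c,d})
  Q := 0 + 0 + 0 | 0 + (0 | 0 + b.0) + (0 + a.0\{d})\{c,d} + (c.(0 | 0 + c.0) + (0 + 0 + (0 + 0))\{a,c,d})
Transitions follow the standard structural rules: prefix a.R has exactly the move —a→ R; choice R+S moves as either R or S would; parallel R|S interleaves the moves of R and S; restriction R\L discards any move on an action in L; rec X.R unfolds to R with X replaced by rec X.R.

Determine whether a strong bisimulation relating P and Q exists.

Reachable graph of P (4 states):
  s0 = 0 + 0 + 0 | 0 + (0 | 0 + b.0) + (a.0\{d})\{c,d} + (c.(0 | 0 + c.0) + (0 + 0 + (0 + 0))\{a,c,d}) → --a--▸ s1, --b--▸ s2, --c--▸ s3
  s1 = 0\{d}\{c,d} → (no moves)
  s2 = 0 → (no moves)
  s3 = 0 | 0 + c.0 → --c--▸ s2
Reachable graph of Q (4 states):
  t0 = 0 + 0 + 0 | 0 + (0 | 0 + b.0) + (0 + a.0\{d})\{c,d} + (c.(0 | 0 + c.0) + (0 + 0 + (0 + 0))\{a,c,d}) → --a--▸ t1, --b--▸ t2, --c--▸ t3
  t1 = 0\{d}\{c,d} → (no moves)
  t2 = 0 → (no moves)
  t3 = 0 | 0 + c.0 → --c--▸ t2
Bisimilarity quotient blocks:
  B0 = {s0, t0}
  B1 = {s1, s2, t1, t2}
  B2 = {s3, t3}
s0 ∈ B0, t0 ∈ B0 → same block

bisimilar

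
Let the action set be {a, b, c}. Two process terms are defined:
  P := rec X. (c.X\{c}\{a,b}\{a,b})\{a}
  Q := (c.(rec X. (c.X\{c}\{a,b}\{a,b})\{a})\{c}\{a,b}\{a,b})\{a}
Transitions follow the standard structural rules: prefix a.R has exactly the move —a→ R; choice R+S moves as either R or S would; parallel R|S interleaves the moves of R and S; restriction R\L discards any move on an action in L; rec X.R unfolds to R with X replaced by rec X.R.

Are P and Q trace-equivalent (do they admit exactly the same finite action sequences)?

trace-equivalent

Reachable graph of P (2 states):
  p0 = rec X. (c.X\{c}\{a,b}\{a,b})\{a} :: -c-> p1
  p1 = (rec X. (c.X\{c}\{a,b}\{a,b})\{a})\{c}\{a,b}\{a,b}\{a} :: ·
Reachable graph of Q (2 states):
  q0 = (c.(rec X. (c.X\{c}\{a,b}\{a,b})\{a})\{c}\{a,b}\{a,b})\{a} :: -c-> q1
  q1 = (rec X. (c.X\{c}\{a,b}\{a,b})\{a})\{c}\{a,b}\{a,b}\{a} :: ·
Bisimilarity quotient blocks:
  B0 = {p0, q0}
  B1 = {p1, q1}
p0 ∈ B0, q0 ∈ B0 → same block
Bisimilar ⇒ trace-equivalent.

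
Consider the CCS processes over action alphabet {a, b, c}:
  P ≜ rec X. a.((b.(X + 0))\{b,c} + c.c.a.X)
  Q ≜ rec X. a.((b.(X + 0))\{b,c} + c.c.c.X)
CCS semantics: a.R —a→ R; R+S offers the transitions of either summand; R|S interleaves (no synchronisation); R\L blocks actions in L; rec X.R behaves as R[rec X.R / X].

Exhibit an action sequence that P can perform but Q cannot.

LTS(P): 4 reachable states
  m0 = rec X. a.((b.(X + 0))\{b,c} + c.c.a.X) has moves -a-> m1
  m1 = (b.((rec X. a.((b.(X + 0))\{b,c} + c.c.a.X)) + 0))\{b,c} + c.c.a.(rec X. a.((b.(X + 0))\{b,c} + c.c.a.X)) has moves -c-> m2
  m2 = c.a.(rec X. a.((b.(X + 0))\{b,c} + c.c.a.X)) has moves -c-> m3
  m3 = a.(rec X. a.((b.(X + 0))\{b,c} + c.c.a.X)) has moves -a-> m0
LTS(Q): 4 reachable states
  n0 = rec X. a.((b.(X + 0))\{b,c} + c.c.c.X) has moves -a-> n1
  n1 = (b.((rec X. a.((b.(X + 0))\{b,c} + c.c.c.X)) + 0))\{b,c} + c.c.c.(rec X. a.((b.(X + 0))\{b,c} + c.c.c.X)) has moves -c-> n2
  n2 = c.c.(rec X. a.((b.(X + 0))\{b,c} + c.c.c.X)) has moves -c-> n3
  n3 = c.(rec X. a.((b.(X + 0))\{b,c} + c.c.c.X)) has moves -c-> n0
Trace ⟨acca⟩ through P, begin at {m0}:
  step 1 (a): {m1}
  step 2 (c): {m2}
  step 3 (c): {m3}
  step 4 (a): {m0}
  ✓ P
Trace ⟨acca⟩ through Q, begin at {n0}:
  step 1 (a): {n1}
  step 2 (c): {n2}
  step 3 (c): {n3}
  step 4 (a): ∅  — Q cannot continue

acca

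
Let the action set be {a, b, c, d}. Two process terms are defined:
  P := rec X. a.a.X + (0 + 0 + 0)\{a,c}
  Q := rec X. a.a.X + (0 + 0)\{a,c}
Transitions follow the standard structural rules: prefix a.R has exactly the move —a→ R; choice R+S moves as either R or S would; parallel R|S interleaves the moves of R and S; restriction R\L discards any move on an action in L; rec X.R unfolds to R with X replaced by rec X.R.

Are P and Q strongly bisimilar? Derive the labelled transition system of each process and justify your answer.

P's transition system — 2 states:
  p0 = rec X. a.a.X + (0 + 0 + 0)\{a,c} :: —a→ p1
  p1 = a.(rec X. a.a.X + (0 + 0 + 0)\{a,c}) :: —a→ p0
Q's transition system — 2 states:
  q0 = rec X. a.a.X + (0 + 0)\{a,c} :: —a→ q1
  q1 = a.(rec X. a.a.X + (0 + 0)\{a,c}) :: —a→ q0
Partition-refinement fixed point:
  B0 = {p0, p1, q0, q1}
p0 ∈ B0, q0 ∈ B0 → same block

P ~ Q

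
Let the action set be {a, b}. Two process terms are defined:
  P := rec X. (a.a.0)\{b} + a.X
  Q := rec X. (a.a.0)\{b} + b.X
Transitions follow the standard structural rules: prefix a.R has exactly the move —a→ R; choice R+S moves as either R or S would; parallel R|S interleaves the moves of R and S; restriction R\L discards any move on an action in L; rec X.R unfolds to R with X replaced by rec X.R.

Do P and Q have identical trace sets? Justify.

traces(P) ≠ traces(Q) — witness ⟨aaa⟩

P's transition system — 3 states:
  s0 = rec X. (a.a.0)\{b} + a.X :: —a→ s0, —a→ s1
  s1 = (a.0)\{b} :: —a→ s2
  s2 = 0\{b} :: ∅
Q's transition system — 3 states:
  t0 = rec X. (a.a.0)\{b} + b.X :: —a→ t1, —b→ t0
  t1 = (a.0)\{b} :: —a→ t2
  t2 = 0\{b} :: ∅
Executing aaa from P (initial set {s0}):
  after a @ step 1: {s0, s1}
  after a @ step 2: {s0, s1, s2}
  after a @ step 3: {s0, s1, s2}
  P completes σ.
Executing aaa from Q (initial set {t0}):
  after a @ step 1: {t1}
  after a @ step 2: {t2}
  after a @ step 3: ∅ (Q stuck)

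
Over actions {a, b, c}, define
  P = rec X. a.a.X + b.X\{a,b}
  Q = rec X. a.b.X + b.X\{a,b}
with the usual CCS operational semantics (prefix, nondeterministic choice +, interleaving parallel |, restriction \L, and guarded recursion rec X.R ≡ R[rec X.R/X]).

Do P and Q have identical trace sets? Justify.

P's transition system — 3 states:
  u0 = rec X. a.a.X + b.X\{a,b} → ··a··> u1, ··b··> u2
  u1 = a.(rec X. a.a.X + b.X\{a,b}) → ··a··> u0
  u2 = (rec X. a.a.X + b.X\{a,b})\{a,b} → ∅
Q's transition system — 3 states:
  v0 = rec X. a.b.X + b.X\{a,b} → ··a··> v1, ··b··> v2
  v1 = b.(rec X. a.b.X + b.X\{a,b}) → ··b··> v0
  v2 = (rec X. a.b.X + b.X\{a,b})\{a,b} → ∅
Trace ⟨aa⟩ through P, begin at {u0}:
  [1] a ⇒ {u1}
  [2] a ⇒ {u0}
  P completes σ.
Trace ⟨aa⟩ through Q, begin at {v0}:
  [1] a ⇒ {v1}
  [2] a ⇒ ∅  — Q cannot continue

NO — witness ⟨aa⟩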